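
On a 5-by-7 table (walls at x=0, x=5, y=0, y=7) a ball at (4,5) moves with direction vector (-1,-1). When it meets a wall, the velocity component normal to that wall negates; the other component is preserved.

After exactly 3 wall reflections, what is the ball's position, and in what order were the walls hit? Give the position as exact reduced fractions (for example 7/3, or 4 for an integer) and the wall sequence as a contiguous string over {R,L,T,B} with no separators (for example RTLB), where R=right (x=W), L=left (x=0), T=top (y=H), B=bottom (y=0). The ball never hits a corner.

1. t=4 → L at (0,1); v=(1,-1)
2. t=1 → B at (1,0); v=(1,1)
3. t=4 → R at (5,4); v=(-1,1)

Final position: (5,4)
Wall sequence: LBR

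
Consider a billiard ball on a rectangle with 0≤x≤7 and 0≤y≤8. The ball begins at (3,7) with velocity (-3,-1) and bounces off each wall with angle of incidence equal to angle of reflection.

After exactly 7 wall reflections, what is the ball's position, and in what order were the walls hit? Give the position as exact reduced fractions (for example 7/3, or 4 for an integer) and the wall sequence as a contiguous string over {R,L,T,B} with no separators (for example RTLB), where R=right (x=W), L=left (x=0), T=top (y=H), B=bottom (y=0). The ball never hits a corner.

Final position: (7,17/3)
Wall sequence: LRLBRLR

1. t=1 → L at (0,6); v=(3,-1)
2. t=7/3 → R at (7,11/3); v=(-3,-1)
3. t=7/3 → L at (0,4/3); v=(3,-1)
4. t=4/3 → B at (4,0); v=(3,1)
5. t=1 → R at (7,1); v=(-3,1)
6. t=7/3 → L at (0,10/3); v=(3,1)
7. t=7/3 → R at (7,17/3); v=(-3,1)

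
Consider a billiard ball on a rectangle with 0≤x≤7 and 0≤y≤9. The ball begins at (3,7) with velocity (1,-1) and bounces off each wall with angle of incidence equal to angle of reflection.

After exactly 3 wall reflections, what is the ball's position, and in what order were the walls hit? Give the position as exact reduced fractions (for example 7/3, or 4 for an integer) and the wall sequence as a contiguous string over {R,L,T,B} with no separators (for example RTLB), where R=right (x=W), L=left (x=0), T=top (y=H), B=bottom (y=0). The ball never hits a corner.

1. t=4 → R at (7,3); v=(-1,-1)
2. t=3 → B at (4,0); v=(-1,1)
3. t=4 → L at (0,4); v=(1,1)

Final position: (0,4)
Wall sequence: RBL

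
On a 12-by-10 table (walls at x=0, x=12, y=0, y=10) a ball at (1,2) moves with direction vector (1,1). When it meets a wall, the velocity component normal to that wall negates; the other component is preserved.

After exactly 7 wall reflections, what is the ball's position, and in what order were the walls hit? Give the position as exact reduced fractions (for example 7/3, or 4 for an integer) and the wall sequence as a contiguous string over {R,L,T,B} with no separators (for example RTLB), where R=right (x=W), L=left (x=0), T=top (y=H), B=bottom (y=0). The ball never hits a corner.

Final position: (9,0)
Wall sequence: TRBLTRB

1. t=8 → T at (9,10); v=(1,-1)
2. t=3 → R at (12,7); v=(-1,-1)
3. t=7 → B at (5,0); v=(-1,1)
4. t=5 → L at (0,5); v=(1,1)
5. t=5 → T at (5,10); v=(1,-1)
6. t=7 → R at (12,3); v=(-1,-1)
7. t=3 → B at (9,0); v=(-1,1)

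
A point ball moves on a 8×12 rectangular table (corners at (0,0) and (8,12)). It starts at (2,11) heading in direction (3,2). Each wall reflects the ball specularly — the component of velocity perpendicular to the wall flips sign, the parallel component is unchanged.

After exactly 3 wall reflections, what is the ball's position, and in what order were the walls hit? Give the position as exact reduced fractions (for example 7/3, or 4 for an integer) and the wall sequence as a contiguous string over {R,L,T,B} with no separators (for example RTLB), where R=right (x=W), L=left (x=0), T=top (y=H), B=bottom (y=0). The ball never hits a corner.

1. t=1/2 → T at (7/2,12); v=(3,-2)
2. t=3/2 → R at (8,9); v=(-3,-2)
3. t=8/3 → L at (0,11/3); v=(3,-2)

Final position: (0,11/3)
Wall sequence: TRL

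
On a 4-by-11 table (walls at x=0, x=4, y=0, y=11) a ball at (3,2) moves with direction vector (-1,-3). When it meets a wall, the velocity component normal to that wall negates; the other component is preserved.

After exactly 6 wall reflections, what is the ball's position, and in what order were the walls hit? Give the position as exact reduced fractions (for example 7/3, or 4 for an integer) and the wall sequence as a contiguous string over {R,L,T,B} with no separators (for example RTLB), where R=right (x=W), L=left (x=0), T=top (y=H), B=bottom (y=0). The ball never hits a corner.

1. t=2/3 → B at (7/3,0); v=(-1,3)
2. t=7/3 → L at (0,7); v=(1,3)
3. t=4/3 → T at (4/3,11); v=(1,-3)
4. t=8/3 → R at (4,3); v=(-1,-3)
5. t=1 → B at (3,0); v=(-1,3)
6. t=3 → L at (0,9); v=(1,3)

Final position: (0,9)
Wall sequence: BLTRBL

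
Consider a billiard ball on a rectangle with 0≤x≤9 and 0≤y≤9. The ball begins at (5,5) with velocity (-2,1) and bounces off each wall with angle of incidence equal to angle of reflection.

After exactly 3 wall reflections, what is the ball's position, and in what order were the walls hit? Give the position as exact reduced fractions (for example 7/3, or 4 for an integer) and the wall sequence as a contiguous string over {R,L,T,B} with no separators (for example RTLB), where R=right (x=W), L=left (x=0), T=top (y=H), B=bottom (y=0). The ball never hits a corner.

Final position: (9,6)
Wall sequence: LTR

1. t=5/2 → L at (0,15/2); v=(2,1)
2. t=3/2 → T at (3,9); v=(2,-1)
3. t=3 → R at (9,6); v=(-2,-1)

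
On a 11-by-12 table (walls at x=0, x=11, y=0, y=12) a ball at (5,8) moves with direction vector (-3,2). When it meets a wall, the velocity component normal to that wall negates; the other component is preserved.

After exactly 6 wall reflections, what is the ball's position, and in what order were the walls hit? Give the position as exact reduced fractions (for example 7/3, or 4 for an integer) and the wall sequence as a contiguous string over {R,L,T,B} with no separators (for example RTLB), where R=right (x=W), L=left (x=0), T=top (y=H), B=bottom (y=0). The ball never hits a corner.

1. t=5/3 → L at (0,34/3); v=(3,2)
2. t=1/3 → T at (1,12); v=(3,-2)
3. t=10/3 → R at (11,16/3); v=(-3,-2)
4. t=8/3 → B at (3,0); v=(-3,2)
5. t=1 → L at (0,2); v=(3,2)
6. t=11/3 → R at (11,28/3); v=(-3,2)

Final position: (11,28/3)
Wall sequence: LTRBLR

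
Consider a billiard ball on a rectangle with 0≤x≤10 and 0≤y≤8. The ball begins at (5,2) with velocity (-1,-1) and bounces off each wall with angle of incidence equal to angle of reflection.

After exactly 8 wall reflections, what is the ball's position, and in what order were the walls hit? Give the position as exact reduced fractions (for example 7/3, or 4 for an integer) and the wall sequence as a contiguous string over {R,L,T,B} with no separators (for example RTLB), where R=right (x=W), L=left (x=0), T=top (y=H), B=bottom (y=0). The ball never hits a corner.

Final position: (9,0)
Wall sequence: BLTRBLTB

1. t=2 → B at (3,0); v=(-1,1)
2. t=3 → L at (0,3); v=(1,1)
3. t=5 → T at (5,8); v=(1,-1)
4. t=5 → R at (10,3); v=(-1,-1)
5. t=3 → B at (7,0); v=(-1,1)
6. t=7 → L at (0,7); v=(1,1)
7. t=1 → T at (1,8); v=(1,-1)
8. t=8 → B at (9,0); v=(1,1)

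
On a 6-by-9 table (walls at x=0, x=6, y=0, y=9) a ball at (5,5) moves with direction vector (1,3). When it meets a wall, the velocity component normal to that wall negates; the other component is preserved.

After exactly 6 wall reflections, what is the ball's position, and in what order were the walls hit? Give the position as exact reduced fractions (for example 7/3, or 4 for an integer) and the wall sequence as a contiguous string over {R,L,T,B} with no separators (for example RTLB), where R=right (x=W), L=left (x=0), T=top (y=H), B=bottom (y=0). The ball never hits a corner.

1. t=1 → R at (6,8); v=(-1,3)
2. t=1/3 → T at (17/3,9); v=(-1,-3)
3. t=3 → B at (8/3,0); v=(-1,3)
4. t=8/3 → L at (0,8); v=(1,3)
5. t=1/3 → T at (1/3,9); v=(1,-3)
6. t=3 → B at (10/3,0); v=(1,3)

Final position: (10/3,0)
Wall sequence: RTBLTB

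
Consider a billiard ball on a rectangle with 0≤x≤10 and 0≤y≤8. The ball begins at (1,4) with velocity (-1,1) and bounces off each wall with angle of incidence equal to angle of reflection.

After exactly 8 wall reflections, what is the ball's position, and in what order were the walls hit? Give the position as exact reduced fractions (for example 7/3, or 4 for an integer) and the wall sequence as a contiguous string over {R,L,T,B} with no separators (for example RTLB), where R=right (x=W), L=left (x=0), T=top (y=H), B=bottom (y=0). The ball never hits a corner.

Final position: (10,3)
Wall sequence: LTRBTLBR

1. t=1 → L at (0,5); v=(1,1)
2. t=3 → T at (3,8); v=(1,-1)
3. t=7 → R at (10,1); v=(-1,-1)
4. t=1 → B at (9,0); v=(-1,1)
5. t=8 → T at (1,8); v=(-1,-1)
6. t=1 → L at (0,7); v=(1,-1)
7. t=7 → B at (7,0); v=(1,1)
8. t=3 → R at (10,3); v=(-1,1)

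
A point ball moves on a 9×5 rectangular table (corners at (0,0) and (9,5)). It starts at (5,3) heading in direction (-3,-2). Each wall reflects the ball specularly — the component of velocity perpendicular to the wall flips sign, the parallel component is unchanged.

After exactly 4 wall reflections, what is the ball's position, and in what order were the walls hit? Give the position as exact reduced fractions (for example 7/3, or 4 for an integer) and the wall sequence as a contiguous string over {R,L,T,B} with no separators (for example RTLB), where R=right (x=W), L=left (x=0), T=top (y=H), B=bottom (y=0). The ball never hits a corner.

1. t=3/2 → B at (1/2,0); v=(-3,2)
2. t=1/6 → L at (0,1/3); v=(3,2)
3. t=7/3 → T at (7,5); v=(3,-2)
4. t=2/3 → R at (9,11/3); v=(-3,-2)

Final position: (9,11/3)
Wall sequence: BLTR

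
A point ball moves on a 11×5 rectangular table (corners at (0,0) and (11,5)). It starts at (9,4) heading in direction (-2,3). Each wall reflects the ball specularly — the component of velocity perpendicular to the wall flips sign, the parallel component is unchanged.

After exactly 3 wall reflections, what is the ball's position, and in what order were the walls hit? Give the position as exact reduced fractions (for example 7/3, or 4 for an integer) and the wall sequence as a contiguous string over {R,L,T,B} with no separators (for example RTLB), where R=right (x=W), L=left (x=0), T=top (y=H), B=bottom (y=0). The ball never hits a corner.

1. t=1/3 → T at (25/3,5); v=(-2,-3)
2. t=5/3 → B at (5,0); v=(-2,3)
3. t=5/3 → T at (5/3,5); v=(-2,-3)

Final position: (5/3,5)
Wall sequence: TBT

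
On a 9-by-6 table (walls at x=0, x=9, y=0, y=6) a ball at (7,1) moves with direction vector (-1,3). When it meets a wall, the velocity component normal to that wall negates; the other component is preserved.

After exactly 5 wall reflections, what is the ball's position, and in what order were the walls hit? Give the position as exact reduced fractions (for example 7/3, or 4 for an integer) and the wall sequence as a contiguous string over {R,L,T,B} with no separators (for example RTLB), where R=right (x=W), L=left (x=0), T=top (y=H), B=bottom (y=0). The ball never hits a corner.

Final position: (2/3,0)
Wall sequence: TBTLB

1. t=5/3 → T at (16/3,6); v=(-1,-3)
2. t=2 → B at (10/3,0); v=(-1,3)
3. t=2 → T at (4/3,6); v=(-1,-3)
4. t=4/3 → L at (0,2); v=(1,-3)
5. t=2/3 → B at (2/3,0); v=(1,3)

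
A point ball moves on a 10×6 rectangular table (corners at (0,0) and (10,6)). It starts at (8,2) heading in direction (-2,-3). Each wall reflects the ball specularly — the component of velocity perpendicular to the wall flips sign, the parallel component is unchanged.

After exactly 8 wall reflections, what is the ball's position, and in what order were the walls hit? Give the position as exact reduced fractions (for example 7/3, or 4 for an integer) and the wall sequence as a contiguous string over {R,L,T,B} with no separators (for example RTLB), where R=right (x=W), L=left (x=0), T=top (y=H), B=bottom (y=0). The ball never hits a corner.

Final position: (20/3,6)
Wall sequence: BTLBTBRT

1. t=2/3 → B at (20/3,0); v=(-2,3)
2. t=2 → T at (8/3,6); v=(-2,-3)
3. t=4/3 → L at (0,2); v=(2,-3)
4. t=2/3 → B at (4/3,0); v=(2,3)
5. t=2 → T at (16/3,6); v=(2,-3)
6. t=2 → B at (28/3,0); v=(2,3)
7. t=1/3 → R at (10,1); v=(-2,3)
8. t=5/3 → T at (20/3,6); v=(-2,-3)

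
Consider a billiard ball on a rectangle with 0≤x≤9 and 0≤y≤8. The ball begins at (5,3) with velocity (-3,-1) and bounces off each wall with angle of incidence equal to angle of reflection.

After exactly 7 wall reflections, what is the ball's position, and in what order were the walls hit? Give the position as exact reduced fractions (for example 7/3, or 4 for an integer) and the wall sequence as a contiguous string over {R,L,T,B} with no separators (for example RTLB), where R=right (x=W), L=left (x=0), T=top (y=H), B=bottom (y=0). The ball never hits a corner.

Final position: (0,16/3)
Wall sequence: LBRLRTL

1. t=5/3 → L at (0,4/3); v=(3,-1)
2. t=4/3 → B at (4,0); v=(3,1)
3. t=5/3 → R at (9,5/3); v=(-3,1)
4. t=3 → L at (0,14/3); v=(3,1)
5. t=3 → R at (9,23/3); v=(-3,1)
6. t=1/3 → T at (8,8); v=(-3,-1)
7. t=8/3 → L at (0,16/3); v=(3,-1)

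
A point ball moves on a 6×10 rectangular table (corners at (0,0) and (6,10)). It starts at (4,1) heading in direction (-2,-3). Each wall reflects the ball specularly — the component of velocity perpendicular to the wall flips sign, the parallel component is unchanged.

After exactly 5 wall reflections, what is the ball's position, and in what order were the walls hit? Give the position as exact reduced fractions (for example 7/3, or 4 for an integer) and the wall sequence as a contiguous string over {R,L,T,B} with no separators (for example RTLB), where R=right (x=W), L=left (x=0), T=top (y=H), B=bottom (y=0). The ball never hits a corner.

Final position: (2,0)
Wall sequence: BLTRB

1. t=1/3 → B at (10/3,0); v=(-2,3)
2. t=5/3 → L at (0,5); v=(2,3)
3. t=5/3 → T at (10/3,10); v=(2,-3)
4. t=4/3 → R at (6,6); v=(-2,-3)
5. t=2 → B at (2,0); v=(-2,3)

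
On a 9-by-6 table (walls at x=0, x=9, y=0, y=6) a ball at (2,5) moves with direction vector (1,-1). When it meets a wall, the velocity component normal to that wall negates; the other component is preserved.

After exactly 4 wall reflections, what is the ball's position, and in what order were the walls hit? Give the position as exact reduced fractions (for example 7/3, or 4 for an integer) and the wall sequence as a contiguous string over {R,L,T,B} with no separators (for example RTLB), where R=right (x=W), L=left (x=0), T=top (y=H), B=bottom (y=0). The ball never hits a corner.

Final position: (0,1)
Wall sequence: BRTL

1. t=5 → B at (7,0); v=(1,1)
2. t=2 → R at (9,2); v=(-1,1)
3. t=4 → T at (5,6); v=(-1,-1)
4. t=5 → L at (0,1); v=(1,-1)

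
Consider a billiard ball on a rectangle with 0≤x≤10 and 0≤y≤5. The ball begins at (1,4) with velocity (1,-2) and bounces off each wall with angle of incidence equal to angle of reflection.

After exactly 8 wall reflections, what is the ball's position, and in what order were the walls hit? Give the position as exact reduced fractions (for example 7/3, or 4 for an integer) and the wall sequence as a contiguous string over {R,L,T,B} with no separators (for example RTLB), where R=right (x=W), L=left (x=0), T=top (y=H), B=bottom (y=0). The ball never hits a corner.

Final position: (2,0)
Wall sequence: BTBRTBTB

1. t=2 → B at (3,0); v=(1,2)
2. t=5/2 → T at (11/2,5); v=(1,-2)
3. t=5/2 → B at (8,0); v=(1,2)
4. t=2 → R at (10,4); v=(-1,2)
5. t=1/2 → T at (19/2,5); v=(-1,-2)
6. t=5/2 → B at (7,0); v=(-1,2)
7. t=5/2 → T at (9/2,5); v=(-1,-2)
8. t=5/2 → B at (2,0); v=(-1,2)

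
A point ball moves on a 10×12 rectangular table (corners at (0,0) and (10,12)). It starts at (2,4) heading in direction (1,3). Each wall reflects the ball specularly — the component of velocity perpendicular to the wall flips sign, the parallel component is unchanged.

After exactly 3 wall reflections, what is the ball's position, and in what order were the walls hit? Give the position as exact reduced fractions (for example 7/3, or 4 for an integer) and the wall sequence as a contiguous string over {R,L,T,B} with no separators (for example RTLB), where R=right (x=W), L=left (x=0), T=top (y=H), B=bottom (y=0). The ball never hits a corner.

1. t=8/3 → T at (14/3,12); v=(1,-3)
2. t=4 → B at (26/3,0); v=(1,3)
3. t=4/3 → R at (10,4); v=(-1,3)

Final position: (10,4)
Wall sequence: TBR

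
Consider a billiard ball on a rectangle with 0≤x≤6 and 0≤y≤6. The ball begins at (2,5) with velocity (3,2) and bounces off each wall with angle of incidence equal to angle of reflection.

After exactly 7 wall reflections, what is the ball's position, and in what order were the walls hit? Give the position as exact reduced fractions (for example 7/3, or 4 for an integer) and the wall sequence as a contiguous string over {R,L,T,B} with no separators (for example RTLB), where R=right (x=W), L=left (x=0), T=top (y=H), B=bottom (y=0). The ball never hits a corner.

1. t=1/2 → T at (7/2,6); v=(3,-2)
2. t=5/6 → R at (6,13/3); v=(-3,-2)
3. t=2 → L at (0,1/3); v=(3,-2)
4. t=1/6 → B at (1/2,0); v=(3,2)
5. t=11/6 → R at (6,11/3); v=(-3,2)
6. t=7/6 → T at (5/2,6); v=(-3,-2)
7. t=5/6 → L at (0,13/3); v=(3,-2)

Final position: (0,13/3)
Wall sequence: TRLBRTL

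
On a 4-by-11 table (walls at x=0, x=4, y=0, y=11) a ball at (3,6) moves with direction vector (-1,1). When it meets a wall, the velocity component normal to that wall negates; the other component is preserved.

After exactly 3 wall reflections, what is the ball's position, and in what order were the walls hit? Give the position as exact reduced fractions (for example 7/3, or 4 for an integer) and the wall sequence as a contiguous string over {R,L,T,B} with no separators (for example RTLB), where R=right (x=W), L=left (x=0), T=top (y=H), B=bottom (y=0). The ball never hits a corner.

Final position: (4,9)
Wall sequence: LTR

1. t=3 → L at (0,9); v=(1,1)
2. t=2 → T at (2,11); v=(1,-1)
3. t=2 → R at (4,9); v=(-1,-1)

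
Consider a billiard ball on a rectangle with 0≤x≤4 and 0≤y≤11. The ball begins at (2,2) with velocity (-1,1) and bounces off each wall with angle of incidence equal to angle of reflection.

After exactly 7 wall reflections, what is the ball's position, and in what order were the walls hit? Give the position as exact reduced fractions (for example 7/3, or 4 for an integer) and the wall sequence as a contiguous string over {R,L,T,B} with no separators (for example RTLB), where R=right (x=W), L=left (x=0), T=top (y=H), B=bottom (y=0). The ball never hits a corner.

Final position: (2,0)
Wall sequence: LRTLRLB

1. t=2 → L at (0,4); v=(1,1)
2. t=4 → R at (4,8); v=(-1,1)
3. t=3 → T at (1,11); v=(-1,-1)
4. t=1 → L at (0,10); v=(1,-1)
5. t=4 → R at (4,6); v=(-1,-1)
6. t=4 → L at (0,2); v=(1,-1)
7. t=2 → B at (2,0); v=(1,1)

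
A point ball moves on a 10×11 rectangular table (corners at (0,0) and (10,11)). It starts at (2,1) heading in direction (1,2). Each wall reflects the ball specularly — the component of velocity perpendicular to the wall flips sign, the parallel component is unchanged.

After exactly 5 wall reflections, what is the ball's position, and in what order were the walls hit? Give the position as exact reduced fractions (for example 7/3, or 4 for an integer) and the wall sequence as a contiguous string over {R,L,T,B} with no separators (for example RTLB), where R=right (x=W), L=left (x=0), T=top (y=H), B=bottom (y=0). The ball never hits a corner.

1. t=5 → T at (7,11); v=(1,-2)
2. t=3 → R at (10,5); v=(-1,-2)
3. t=5/2 → B at (15/2,0); v=(-1,2)
4. t=11/2 → T at (2,11); v=(-1,-2)
5. t=2 → L at (0,7); v=(1,-2)

Final position: (0,7)
Wall sequence: TRBTL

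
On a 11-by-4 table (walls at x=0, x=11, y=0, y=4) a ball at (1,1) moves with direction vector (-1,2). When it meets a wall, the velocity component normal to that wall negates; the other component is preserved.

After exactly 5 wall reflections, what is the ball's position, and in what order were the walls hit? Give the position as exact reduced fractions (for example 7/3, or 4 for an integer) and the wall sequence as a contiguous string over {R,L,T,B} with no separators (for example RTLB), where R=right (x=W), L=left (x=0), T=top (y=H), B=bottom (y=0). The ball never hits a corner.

Final position: (13/2,0)
Wall sequence: LTBTB

1. t=1 → L at (0,3); v=(1,2)
2. t=1/2 → T at (1/2,4); v=(1,-2)
3. t=2 → B at (5/2,0); v=(1,2)
4. t=2 → T at (9/2,4); v=(1,-2)
5. t=2 → B at (13/2,0); v=(1,2)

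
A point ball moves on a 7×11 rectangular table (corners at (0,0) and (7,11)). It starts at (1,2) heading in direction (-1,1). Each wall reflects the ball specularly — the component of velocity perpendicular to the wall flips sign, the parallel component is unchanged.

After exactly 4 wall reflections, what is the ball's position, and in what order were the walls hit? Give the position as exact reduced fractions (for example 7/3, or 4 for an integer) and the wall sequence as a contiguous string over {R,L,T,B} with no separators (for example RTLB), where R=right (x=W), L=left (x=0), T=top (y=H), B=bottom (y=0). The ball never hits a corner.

Final position: (0,5)
Wall sequence: LRTL

1. t=1 → L at (0,3); v=(1,1)
2. t=7 → R at (7,10); v=(-1,1)
3. t=1 → T at (6,11); v=(-1,-1)
4. t=6 → L at (0,5); v=(1,-1)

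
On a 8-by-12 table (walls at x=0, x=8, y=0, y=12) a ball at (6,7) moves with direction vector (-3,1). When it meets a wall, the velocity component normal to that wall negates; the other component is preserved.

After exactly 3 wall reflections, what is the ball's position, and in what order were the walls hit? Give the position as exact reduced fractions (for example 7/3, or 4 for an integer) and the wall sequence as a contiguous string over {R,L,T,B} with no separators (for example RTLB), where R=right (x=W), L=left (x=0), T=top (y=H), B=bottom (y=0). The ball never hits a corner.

Final position: (7,12)
Wall sequence: LRT

1. t=2 → L at (0,9); v=(3,1)
2. t=8/3 → R at (8,35/3); v=(-3,1)
3. t=1/3 → T at (7,12); v=(-3,-1)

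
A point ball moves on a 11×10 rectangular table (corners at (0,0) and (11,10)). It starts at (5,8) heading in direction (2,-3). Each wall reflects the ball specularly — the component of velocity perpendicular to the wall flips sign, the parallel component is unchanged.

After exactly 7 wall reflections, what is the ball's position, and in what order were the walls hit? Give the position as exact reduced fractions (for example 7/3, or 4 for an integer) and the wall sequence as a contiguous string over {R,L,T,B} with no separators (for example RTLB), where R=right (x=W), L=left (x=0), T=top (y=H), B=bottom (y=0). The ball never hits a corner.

1. t=8/3 → B at (31/3,0); v=(2,3)
2. t=1/3 → R at (11,1); v=(-2,3)
3. t=3 → T at (5,10); v=(-2,-3)
4. t=5/2 → L at (0,5/2); v=(2,-3)
5. t=5/6 → B at (5/3,0); v=(2,3)
6. t=10/3 → T at (25/3,10); v=(2,-3)
7. t=4/3 → R at (11,6); v=(-2,-3)

Final position: (11,6)
Wall sequence: BRTLBTR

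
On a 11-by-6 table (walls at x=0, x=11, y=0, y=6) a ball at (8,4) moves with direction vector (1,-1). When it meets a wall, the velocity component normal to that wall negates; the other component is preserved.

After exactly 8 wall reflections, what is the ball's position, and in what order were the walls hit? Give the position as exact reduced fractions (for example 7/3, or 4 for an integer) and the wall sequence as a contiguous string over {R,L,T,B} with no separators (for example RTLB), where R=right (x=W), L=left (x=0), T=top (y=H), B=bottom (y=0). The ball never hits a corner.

Final position: (8,0)
Wall sequence: RBTLBTRB

1. t=3 → R at (11,1); v=(-1,-1)
2. t=1 → B at (10,0); v=(-1,1)
3. t=6 → T at (4,6); v=(-1,-1)
4. t=4 → L at (0,2); v=(1,-1)
5. t=2 → B at (2,0); v=(1,1)
6. t=6 → T at (8,6); v=(1,-1)
7. t=3 → R at (11,3); v=(-1,-1)
8. t=3 → B at (8,0); v=(-1,1)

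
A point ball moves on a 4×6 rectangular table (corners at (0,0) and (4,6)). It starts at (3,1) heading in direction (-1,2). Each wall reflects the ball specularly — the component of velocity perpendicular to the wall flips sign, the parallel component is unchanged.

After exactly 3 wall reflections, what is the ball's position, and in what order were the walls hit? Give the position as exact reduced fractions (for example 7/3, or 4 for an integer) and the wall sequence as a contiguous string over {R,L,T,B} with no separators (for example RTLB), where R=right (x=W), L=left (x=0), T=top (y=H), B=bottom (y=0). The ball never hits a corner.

Final position: (5/2,0)
Wall sequence: TLB

1. t=5/2 → T at (1/2,6); v=(-1,-2)
2. t=1/2 → L at (0,5); v=(1,-2)
3. t=5/2 → B at (5/2,0); v=(1,2)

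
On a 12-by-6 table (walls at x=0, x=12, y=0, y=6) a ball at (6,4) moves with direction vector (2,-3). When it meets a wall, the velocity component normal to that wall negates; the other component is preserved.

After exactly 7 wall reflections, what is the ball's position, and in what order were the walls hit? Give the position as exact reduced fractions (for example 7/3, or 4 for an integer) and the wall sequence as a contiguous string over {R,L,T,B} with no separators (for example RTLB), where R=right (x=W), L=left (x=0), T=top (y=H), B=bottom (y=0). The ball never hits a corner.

Final position: (2/3,0)
Wall sequence: BRTBTLB

1. t=4/3 → B at (26/3,0); v=(2,3)
2. t=5/3 → R at (12,5); v=(-2,3)
3. t=1/3 → T at (34/3,6); v=(-2,-3)
4. t=2 → B at (22/3,0); v=(-2,3)
5. t=2 → T at (10/3,6); v=(-2,-3)
6. t=5/3 → L at (0,1); v=(2,-3)
7. t=1/3 → B at (2/3,0); v=(2,3)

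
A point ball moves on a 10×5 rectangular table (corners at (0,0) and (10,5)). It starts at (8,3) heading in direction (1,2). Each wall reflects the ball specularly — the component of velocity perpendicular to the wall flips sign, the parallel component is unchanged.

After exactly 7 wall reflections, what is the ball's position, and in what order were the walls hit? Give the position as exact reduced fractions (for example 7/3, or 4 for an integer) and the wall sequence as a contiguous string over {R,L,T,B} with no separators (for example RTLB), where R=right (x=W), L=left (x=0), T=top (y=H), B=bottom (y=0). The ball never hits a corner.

Final position: (0,3)
Wall sequence: TRBTBTL

1. t=1 → T at (9,5); v=(1,-2)
2. t=1 → R at (10,3); v=(-1,-2)
3. t=3/2 → B at (17/2,0); v=(-1,2)
4. t=5/2 → T at (6,5); v=(-1,-2)
5. t=5/2 → B at (7/2,0); v=(-1,2)
6. t=5/2 → T at (1,5); v=(-1,-2)
7. t=1 → L at (0,3); v=(1,-2)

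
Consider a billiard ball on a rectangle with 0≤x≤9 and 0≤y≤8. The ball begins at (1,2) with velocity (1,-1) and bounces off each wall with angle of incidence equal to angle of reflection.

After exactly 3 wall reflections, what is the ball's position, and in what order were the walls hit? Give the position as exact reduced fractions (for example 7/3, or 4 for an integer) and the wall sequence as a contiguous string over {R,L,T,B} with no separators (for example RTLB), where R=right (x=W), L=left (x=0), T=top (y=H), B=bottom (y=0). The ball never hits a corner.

Final position: (7,8)
Wall sequence: BRT

1. t=2 → B at (3,0); v=(1,1)
2. t=6 → R at (9,6); v=(-1,1)
3. t=2 → T at (7,8); v=(-1,-1)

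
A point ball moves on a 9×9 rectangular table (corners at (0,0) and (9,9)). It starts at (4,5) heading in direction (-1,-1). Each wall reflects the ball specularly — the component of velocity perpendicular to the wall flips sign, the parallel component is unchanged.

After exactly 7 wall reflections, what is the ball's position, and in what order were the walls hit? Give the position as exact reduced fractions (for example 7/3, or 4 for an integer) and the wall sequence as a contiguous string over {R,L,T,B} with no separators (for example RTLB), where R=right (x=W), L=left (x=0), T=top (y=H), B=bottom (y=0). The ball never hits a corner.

Final position: (9,8)
Wall sequence: LBRTLBR

1. t=4 → L at (0,1); v=(1,-1)
2. t=1 → B at (1,0); v=(1,1)
3. t=8 → R at (9,8); v=(-1,1)
4. t=1 → T at (8,9); v=(-1,-1)
5. t=8 → L at (0,1); v=(1,-1)
6. t=1 → B at (1,0); v=(1,1)
7. t=8 → R at (9,8); v=(-1,1)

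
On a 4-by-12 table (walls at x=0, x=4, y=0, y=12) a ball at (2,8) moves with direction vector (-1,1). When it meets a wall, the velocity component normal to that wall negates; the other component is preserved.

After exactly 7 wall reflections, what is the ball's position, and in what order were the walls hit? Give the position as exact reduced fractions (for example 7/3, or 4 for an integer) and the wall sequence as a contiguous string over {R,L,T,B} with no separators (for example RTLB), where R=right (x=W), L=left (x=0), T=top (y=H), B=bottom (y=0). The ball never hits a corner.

1. t=2 → L at (0,10); v=(1,1)
2. t=2 → T at (2,12); v=(1,-1)
3. t=2 → R at (4,10); v=(-1,-1)
4. t=4 → L at (0,6); v=(1,-1)
5. t=4 → R at (4,2); v=(-1,-1)
6. t=2 → B at (2,0); v=(-1,1)
7. t=2 → L at (0,2); v=(1,1)

Final position: (0,2)
Wall sequence: LTRLRBL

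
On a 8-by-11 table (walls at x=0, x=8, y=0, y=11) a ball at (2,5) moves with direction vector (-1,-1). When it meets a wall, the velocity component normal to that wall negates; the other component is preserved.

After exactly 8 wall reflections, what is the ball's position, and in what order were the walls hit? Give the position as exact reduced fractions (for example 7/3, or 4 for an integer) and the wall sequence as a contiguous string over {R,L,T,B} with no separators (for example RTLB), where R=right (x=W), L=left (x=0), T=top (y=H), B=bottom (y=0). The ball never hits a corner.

Final position: (0,7)
Wall sequence: LBRTLRBL

1. t=2 → L at (0,3); v=(1,-1)
2. t=3 → B at (3,0); v=(1,1)
3. t=5 → R at (8,5); v=(-1,1)
4. t=6 → T at (2,11); v=(-1,-1)
5. t=2 → L at (0,9); v=(1,-1)
6. t=8 → R at (8,1); v=(-1,-1)
7. t=1 → B at (7,0); v=(-1,1)
8. t=7 → L at (0,7); v=(1,1)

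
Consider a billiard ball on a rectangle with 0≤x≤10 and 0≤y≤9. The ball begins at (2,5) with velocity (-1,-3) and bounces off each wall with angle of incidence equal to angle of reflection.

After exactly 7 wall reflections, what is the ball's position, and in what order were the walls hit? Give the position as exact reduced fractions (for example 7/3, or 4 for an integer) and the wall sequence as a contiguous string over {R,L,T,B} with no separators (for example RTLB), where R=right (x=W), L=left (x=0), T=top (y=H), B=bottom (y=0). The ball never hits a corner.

1. t=5/3 → B at (1/3,0); v=(-1,3)
2. t=1/3 → L at (0,1); v=(1,3)
3. t=8/3 → T at (8/3,9); v=(1,-3)
4. t=3 → B at (17/3,0); v=(1,3)
5. t=3 → T at (26/3,9); v=(1,-3)
6. t=4/3 → R at (10,5); v=(-1,-3)
7. t=5/3 → B at (25/3,0); v=(-1,3)

Final position: (25/3,0)
Wall sequence: BLTBTRB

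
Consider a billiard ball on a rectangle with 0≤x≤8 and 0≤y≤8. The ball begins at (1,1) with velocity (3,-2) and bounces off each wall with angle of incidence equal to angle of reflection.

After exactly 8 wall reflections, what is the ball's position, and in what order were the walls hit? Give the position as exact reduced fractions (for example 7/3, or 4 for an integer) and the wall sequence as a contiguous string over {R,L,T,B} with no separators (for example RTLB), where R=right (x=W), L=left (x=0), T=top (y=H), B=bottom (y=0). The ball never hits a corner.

Final position: (13/2,8)
Wall sequence: BRTLRBLT

1. t=1/2 → B at (5/2,0); v=(3,2)
2. t=11/6 → R at (8,11/3); v=(-3,2)
3. t=13/6 → T at (3/2,8); v=(-3,-2)
4. t=1/2 → L at (0,7); v=(3,-2)
5. t=8/3 → R at (8,5/3); v=(-3,-2)
6. t=5/6 → B at (11/2,0); v=(-3,2)
7. t=11/6 → L at (0,11/3); v=(3,2)
8. t=13/6 → T at (13/2,8); v=(3,-2)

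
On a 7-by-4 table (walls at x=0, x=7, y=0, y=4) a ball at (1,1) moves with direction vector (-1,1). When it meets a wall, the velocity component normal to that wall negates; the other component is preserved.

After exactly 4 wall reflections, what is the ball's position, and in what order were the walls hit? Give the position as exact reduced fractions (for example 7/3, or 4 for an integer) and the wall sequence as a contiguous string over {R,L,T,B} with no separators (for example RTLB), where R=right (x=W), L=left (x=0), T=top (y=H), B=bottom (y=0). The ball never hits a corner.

Final position: (7,1)
Wall sequence: LTBR

1. t=1 → L at (0,2); v=(1,1)
2. t=2 → T at (2,4); v=(1,-1)
3. t=4 → B at (6,0); v=(1,1)
4. t=1 → R at (7,1); v=(-1,1)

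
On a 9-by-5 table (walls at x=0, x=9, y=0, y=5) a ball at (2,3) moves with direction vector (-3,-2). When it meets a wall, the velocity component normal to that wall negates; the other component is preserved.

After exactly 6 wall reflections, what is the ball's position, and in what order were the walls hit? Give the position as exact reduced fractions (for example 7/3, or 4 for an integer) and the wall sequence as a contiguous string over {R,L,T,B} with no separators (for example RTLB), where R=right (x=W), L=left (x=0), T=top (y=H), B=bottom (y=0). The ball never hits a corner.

Final position: (0,1/3)
Wall sequence: LBRTBL

1. t=2/3 → L at (0,5/3); v=(3,-2)
2. t=5/6 → B at (5/2,0); v=(3,2)
3. t=13/6 → R at (9,13/3); v=(-3,2)
4. t=1/3 → T at (8,5); v=(-3,-2)
5. t=5/2 → B at (1/2,0); v=(-3,2)
6. t=1/6 → L at (0,1/3); v=(3,2)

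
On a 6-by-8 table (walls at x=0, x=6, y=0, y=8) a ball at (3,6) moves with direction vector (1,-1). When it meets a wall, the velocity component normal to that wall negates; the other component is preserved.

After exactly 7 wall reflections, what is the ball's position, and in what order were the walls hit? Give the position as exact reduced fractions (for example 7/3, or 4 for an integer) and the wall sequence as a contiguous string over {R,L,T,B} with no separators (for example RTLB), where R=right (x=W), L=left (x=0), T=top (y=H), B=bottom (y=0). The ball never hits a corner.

Final position: (1,0)
Wall sequence: RBLTRLB

1. t=3 → R at (6,3); v=(-1,-1)
2. t=3 → B at (3,0); v=(-1,1)
3. t=3 → L at (0,3); v=(1,1)
4. t=5 → T at (5,8); v=(1,-1)
5. t=1 → R at (6,7); v=(-1,-1)
6. t=6 → L at (0,1); v=(1,-1)
7. t=1 → B at (1,0); v=(1,1)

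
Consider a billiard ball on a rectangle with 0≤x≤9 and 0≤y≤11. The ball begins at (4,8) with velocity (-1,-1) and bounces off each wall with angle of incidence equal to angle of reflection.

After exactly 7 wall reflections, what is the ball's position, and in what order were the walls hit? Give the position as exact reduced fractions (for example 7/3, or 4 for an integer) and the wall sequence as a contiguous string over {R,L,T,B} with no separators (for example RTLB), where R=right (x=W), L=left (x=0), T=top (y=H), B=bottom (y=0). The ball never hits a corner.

Final position: (9,1)
Wall sequence: LBRTLBR

1. t=4 → L at (0,4); v=(1,-1)
2. t=4 → B at (4,0); v=(1,1)
3. t=5 → R at (9,5); v=(-1,1)
4. t=6 → T at (3,11); v=(-1,-1)
5. t=3 → L at (0,8); v=(1,-1)
6. t=8 → B at (8,0); v=(1,1)
7. t=1 → R at (9,1); v=(-1,1)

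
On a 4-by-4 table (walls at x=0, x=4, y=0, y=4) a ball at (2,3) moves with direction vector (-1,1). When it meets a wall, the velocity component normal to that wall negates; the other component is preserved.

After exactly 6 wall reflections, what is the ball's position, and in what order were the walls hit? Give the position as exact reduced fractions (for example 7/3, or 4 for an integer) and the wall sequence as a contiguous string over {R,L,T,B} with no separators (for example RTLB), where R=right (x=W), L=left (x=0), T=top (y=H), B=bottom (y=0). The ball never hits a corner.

1. t=1 → T at (1,4); v=(-1,-1)
2. t=1 → L at (0,3); v=(1,-1)
3. t=3 → B at (3,0); v=(1,1)
4. t=1 → R at (4,1); v=(-1,1)
5. t=3 → T at (1,4); v=(-1,-1)
6. t=1 → L at (0,3); v=(1,-1)

Final position: (0,3)
Wall sequence: TLBRTL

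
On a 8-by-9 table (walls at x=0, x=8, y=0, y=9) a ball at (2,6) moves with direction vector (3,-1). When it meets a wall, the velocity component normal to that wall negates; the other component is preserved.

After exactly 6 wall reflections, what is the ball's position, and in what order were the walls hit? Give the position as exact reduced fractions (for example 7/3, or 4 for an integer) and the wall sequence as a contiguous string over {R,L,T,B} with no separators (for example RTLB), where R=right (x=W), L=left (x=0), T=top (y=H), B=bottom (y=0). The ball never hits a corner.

Final position: (8,20/3)
Wall sequence: RLBRLR

1. t=2 → R at (8,4); v=(-3,-1)
2. t=8/3 → L at (0,4/3); v=(3,-1)
3. t=4/3 → B at (4,0); v=(3,1)
4. t=4/3 → R at (8,4/3); v=(-3,1)
5. t=8/3 → L at (0,4); v=(3,1)
6. t=8/3 → R at (8,20/3); v=(-3,1)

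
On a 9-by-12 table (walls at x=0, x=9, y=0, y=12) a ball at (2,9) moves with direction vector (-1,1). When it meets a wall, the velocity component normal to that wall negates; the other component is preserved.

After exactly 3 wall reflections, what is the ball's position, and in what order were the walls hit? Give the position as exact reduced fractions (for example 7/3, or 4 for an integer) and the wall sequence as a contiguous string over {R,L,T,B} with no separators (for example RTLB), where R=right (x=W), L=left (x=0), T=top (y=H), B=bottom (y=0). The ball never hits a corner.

Final position: (9,4)
Wall sequence: LTR

1. t=2 → L at (0,11); v=(1,1)
2. t=1 → T at (1,12); v=(1,-1)
3. t=8 → R at (9,4); v=(-1,-1)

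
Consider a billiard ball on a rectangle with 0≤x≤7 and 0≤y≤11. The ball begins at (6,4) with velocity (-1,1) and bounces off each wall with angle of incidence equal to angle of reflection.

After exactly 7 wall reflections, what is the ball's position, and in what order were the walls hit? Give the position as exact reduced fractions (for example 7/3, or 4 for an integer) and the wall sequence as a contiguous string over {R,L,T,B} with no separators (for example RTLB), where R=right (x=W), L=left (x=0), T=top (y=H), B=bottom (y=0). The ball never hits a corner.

Final position: (5,11)
Wall sequence: LTRBLRT

1. t=6 → L at (0,10); v=(1,1)
2. t=1 → T at (1,11); v=(1,-1)
3. t=6 → R at (7,5); v=(-1,-1)
4. t=5 → B at (2,0); v=(-1,1)
5. t=2 → L at (0,2); v=(1,1)
6. t=7 → R at (7,9); v=(-1,1)
7. t=2 → T at (5,11); v=(-1,-1)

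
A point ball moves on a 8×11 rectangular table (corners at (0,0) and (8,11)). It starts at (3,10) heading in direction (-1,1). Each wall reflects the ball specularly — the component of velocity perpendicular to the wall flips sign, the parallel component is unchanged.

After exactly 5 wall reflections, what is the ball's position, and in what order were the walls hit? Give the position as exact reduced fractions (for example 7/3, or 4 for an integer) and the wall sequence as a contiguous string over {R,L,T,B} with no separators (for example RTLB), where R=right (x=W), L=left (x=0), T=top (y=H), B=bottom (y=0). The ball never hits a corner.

Final position: (0,7)
Wall sequence: TLRBL

1. t=1 → T at (2,11); v=(-1,-1)
2. t=2 → L at (0,9); v=(1,-1)
3. t=8 → R at (8,1); v=(-1,-1)
4. t=1 → B at (7,0); v=(-1,1)
5. t=7 → L at (0,7); v=(1,1)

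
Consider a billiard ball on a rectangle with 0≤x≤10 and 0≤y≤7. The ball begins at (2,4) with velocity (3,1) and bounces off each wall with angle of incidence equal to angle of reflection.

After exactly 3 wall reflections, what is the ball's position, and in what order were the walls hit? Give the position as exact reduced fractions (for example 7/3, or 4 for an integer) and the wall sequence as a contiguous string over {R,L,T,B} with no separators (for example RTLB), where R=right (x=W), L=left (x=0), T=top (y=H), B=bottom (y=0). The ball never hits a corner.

Final position: (0,4)
Wall sequence: RTL

1. t=8/3 → R at (10,20/3); v=(-3,1)
2. t=1/3 → T at (9,7); v=(-3,-1)
3. t=3 → L at (0,4); v=(3,-1)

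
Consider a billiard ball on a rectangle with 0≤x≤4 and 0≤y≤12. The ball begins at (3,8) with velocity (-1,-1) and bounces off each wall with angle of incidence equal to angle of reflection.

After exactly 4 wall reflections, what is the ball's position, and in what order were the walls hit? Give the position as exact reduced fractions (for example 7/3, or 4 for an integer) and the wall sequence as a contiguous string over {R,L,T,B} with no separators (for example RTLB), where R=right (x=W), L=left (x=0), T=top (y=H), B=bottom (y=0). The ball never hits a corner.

1. t=3 → L at (0,5); v=(1,-1)
2. t=4 → R at (4,1); v=(-1,-1)
3. t=1 → B at (3,0); v=(-1,1)
4. t=3 → L at (0,3); v=(1,1)

Final position: (0,3)
Wall sequence: LRBL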